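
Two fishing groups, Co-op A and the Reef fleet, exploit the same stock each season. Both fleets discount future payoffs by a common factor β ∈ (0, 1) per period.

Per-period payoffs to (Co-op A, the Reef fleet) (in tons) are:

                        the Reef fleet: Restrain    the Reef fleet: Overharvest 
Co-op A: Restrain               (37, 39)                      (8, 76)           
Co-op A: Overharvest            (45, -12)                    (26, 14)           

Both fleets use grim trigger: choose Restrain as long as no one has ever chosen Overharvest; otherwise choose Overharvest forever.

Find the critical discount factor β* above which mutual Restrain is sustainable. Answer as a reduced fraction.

Co-op A: cooperation gives 37 each period; deviation gives 45 once then 26 forever.
  37/(1−β) ≥ 45 + 26β/(1−β) ⇒ β ≥ 8/19.
the Reef fleet: cooperation gives 39 each period; deviation gives 76 once then 14 forever.
  β ≥ 37/62.
Both must hold, so the binding constraint is the Reef fleet's: β ≥ 37/62.

37/62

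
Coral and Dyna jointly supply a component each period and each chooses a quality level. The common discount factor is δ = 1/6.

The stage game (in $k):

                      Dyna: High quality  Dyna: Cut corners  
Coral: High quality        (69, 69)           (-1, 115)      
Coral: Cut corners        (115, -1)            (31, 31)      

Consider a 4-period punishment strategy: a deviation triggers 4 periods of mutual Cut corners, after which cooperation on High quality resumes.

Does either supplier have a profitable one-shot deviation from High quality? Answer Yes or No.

Comparing payoff streams over the 5 periods until play realigns: cooperate → 69(1+δ+…+δ^4); deviate → 115 + 31(δ+…+δ^4).
Cooperation is sustained iff (69−31)(δ+…+δ^4) ≥ 115−69.
δ+…+δ^4 = 1/6·(1−(1/6)^4)/(1−1/6) = 0.1998, and (115−69)/(69−31) = 1.2105.
0.1998 < 1.2105, so cooperation is not sustainable.

Yes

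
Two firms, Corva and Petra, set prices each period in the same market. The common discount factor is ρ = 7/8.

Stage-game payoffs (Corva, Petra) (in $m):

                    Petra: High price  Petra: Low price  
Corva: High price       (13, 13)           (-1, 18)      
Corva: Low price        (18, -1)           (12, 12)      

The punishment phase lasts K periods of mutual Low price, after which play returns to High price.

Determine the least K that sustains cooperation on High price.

No profitable deviation requires (13−12)(ρ+…+ρ^K) ≥ 18−13, i.e. ρ+…+ρ^K ≥ 5 ≈ 5.0000.
With ρ = 7/8, the partial sums are K=1: 0.8750, K=2: 1.6406, …, K=8: 4.5947, K=9: 4.8954, K=10: 5.1585.
K = 10 is the first length at which the sum reaches 5.0000.

10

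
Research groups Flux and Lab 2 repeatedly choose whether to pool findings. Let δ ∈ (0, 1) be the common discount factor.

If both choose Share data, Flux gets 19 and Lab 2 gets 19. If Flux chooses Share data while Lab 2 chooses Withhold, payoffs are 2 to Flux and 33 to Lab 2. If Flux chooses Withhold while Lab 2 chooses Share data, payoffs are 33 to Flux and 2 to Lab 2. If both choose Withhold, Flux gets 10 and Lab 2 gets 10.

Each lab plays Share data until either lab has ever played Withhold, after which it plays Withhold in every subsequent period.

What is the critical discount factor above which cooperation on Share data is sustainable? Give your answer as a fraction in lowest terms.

14/23

One-period gain from deviating is 33 − 19 = 14. The loss is 19 − 10 = 9 in every subsequent period, with present value 9·δ/(1−δ).
Deviation is unprofitable when 9·δ/(1−δ) ≥ 14, i.e. δ/(1−δ) ≥ 14/9.
Equivalently δ ≥ 14/(14+9) = 14/23.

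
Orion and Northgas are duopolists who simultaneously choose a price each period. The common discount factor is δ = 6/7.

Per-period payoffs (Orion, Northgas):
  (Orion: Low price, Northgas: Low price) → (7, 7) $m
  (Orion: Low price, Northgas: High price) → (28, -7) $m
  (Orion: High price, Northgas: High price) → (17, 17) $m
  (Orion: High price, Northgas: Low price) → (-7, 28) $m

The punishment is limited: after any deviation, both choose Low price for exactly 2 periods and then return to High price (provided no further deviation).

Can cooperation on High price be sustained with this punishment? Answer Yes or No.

Yes

Comparing payoff streams over the 3 periods until play realigns: cooperate → 17(1+δ+…+δ^2); deviate → 28 + 7(δ+…+δ^2).
Cooperation is sustained iff (17−7)(δ+…+δ^2) ≥ 28−17.
δ+…+δ^2 = 6/7·(1−(6/7)^2)/(1−6/7) = 1.5918, and (28−17)/(17−7) = 1.1000.
1.5918 ≥ 1.1000, so cooperation is sustainable.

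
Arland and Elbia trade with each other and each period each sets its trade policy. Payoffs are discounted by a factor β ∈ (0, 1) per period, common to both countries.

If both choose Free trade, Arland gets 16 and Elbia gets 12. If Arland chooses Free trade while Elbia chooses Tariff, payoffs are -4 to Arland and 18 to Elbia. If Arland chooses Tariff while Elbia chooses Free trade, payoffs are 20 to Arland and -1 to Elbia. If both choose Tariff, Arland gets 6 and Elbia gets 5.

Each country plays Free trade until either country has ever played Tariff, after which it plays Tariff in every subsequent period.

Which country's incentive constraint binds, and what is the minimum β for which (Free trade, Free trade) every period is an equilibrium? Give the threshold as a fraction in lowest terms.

Arland: cooperation gives 16 each period; deviation gives 20 once then 6 forever.
  16/(1−β) ≥ 20 + 6β/(1−β) ⇒ β ≥ 4/14 = 2/7.
Elbia: cooperation gives 12 each period; deviation gives 18 once then 5 forever.
  β ≥ 6/13.
Both must hold, so the binding constraint is Elbia's: β ≥ 6/13.

Elbia; β ≥ 6/13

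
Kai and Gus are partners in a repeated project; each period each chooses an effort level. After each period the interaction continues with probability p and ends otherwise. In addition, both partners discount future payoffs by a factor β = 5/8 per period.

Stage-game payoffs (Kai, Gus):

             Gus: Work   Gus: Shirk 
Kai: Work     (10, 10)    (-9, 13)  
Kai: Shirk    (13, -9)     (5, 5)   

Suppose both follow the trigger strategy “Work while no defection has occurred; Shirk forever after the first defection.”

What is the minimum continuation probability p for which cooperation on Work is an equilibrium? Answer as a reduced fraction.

With continuation probability p and discount β, the effective per-period discount factor is βp.
Grim-trigger IC: βp ≥ (13−10)/(13−5) = 3/8.
So p ≥ (3/8)/(5/8) = 3/5.

3/5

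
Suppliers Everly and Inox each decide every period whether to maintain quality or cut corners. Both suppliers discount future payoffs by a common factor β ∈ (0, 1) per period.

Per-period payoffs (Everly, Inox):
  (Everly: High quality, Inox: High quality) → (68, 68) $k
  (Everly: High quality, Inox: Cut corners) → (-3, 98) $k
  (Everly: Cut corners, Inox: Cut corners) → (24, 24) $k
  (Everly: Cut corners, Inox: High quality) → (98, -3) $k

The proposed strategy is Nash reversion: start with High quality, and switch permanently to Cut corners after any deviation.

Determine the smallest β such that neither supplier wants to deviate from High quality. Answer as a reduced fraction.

Under grim trigger the critical discount factor is (T−C)/(T−P) with T = 98, C = 68, P = 24.
β* = (98−68)/(98−24) = 30/74 = 15/37.

15/37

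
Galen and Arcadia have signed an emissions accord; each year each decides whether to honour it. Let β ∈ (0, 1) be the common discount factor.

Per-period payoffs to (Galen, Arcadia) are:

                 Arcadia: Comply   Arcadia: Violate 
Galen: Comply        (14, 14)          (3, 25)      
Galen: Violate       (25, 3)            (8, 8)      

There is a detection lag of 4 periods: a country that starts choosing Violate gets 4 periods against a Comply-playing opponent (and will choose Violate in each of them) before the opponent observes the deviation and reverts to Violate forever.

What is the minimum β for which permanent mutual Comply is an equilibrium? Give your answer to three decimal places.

The best deviation is to choose Violate for all 4 undetected periods, earning 25 each, then 8 forever once detected.
Deviation value: 25(1−β^4)/(1−β) + 8β^4/(1−β); cooperation value: 14/(1−β).
IC: 14 ≥ 25(1−β^4) + 8β^4 = 25 − 17β^4.
So β^4 ≥ 11/17, giving β ≥ (11/17)^(1/4) ≈ 0.897.

0.897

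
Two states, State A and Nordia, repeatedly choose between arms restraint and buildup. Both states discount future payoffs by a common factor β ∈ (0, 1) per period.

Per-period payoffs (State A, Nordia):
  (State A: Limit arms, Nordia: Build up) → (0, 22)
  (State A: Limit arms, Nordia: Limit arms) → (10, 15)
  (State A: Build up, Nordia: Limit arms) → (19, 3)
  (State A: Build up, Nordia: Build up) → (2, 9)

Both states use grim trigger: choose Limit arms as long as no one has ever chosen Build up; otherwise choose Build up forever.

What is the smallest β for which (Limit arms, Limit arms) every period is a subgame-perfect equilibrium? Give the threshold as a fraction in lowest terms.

7/13

State A's threshold: (19−10)/(19−2) = 9/17.
Nordia's threshold: (22−15)/(22−9) = 7/13.
9/17 < 7/13, so Nordia binds and β* = 7/13.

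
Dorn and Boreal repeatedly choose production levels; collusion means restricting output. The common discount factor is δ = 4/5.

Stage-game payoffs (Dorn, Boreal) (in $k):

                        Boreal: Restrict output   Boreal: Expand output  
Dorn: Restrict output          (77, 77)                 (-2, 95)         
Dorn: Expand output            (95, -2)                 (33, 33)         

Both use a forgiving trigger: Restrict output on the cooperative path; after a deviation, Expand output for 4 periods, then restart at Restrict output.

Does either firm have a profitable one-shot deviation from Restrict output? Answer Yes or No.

No

Comparing payoff streams over the 5 periods until play realigns: cooperate → 77(1+δ+…+δ^4); deviate → 95 + 33(δ+…+δ^4).
Cooperation is sustained iff (77−33)(δ+…+δ^4) ≥ 95−77.
δ+…+δ^4 = 4/5·(1−(4/5)^4)/(1−4/5) = 2.3616, and (95−77)/(77−33) = 0.4091.
2.3616 ≥ 0.4091, so cooperation is sustainable.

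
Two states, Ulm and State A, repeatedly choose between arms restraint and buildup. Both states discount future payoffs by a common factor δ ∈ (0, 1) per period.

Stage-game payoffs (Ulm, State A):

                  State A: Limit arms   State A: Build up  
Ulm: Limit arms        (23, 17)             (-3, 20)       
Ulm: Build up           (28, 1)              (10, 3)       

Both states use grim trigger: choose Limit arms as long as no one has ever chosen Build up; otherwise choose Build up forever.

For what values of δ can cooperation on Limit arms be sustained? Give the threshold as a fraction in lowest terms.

For Ulm: deviation gain 28−23 = 5, per-period punishment loss 23−10 = 13. IC gives δ ≥ 5/18.
For State A: gain 3, loss 14 per period, so δ ≥ 3/17.
The tighter constraint is Ulm's, so cooperation needs δ ≥ 5/18.

5/18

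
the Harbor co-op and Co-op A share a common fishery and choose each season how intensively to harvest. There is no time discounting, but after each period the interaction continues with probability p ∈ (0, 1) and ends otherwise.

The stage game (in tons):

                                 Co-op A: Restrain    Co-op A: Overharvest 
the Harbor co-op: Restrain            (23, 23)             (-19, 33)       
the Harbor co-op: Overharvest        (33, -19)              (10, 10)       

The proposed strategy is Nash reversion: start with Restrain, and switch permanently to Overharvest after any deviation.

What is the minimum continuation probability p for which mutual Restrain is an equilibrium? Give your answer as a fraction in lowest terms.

With no time discounting, the continuation probability p plays the role of the discount factor.
Grim-trigger IC: 23/(1−p) ≥ 33 + 10p/(1−p) ⇒ p ≥ (33−23)/(33−10) = 10/23.

10/23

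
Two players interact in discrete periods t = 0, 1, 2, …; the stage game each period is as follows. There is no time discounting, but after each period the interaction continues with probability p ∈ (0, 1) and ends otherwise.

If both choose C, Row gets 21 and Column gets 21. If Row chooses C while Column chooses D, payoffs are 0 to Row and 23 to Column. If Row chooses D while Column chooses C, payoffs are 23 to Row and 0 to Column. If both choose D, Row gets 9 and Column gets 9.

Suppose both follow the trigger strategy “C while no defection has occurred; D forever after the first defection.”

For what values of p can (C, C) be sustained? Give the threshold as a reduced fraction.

Expected cooperation value is 21 + p·21 + p²·21 + … = 21/(1−p); deviation gives 23 + p·9/(1−p).
21 ≥ 23(1−p) + 9p ⇒ 14p ≥ 2 ⇒ p ≥ 2/14 = 1/7.

1/7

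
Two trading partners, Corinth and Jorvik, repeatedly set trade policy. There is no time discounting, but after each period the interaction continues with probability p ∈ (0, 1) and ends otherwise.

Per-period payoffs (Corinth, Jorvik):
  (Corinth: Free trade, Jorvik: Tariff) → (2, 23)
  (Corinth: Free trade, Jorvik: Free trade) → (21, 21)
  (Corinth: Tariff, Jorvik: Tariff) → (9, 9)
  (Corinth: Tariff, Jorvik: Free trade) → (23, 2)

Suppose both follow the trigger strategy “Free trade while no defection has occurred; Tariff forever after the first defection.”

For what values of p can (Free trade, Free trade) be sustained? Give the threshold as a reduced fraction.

With no time discounting, the continuation probability p plays the role of the discount factor.
Grim-trigger IC: 21/(1−p) ≥ 23 + 9p/(1−p) ⇒ p ≥ (23−21)/(23−9) = 1/7.

1/7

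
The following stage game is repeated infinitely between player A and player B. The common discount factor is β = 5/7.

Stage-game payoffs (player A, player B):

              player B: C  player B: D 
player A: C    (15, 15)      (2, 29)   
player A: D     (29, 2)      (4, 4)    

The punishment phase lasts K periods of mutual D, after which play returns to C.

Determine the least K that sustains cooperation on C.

Need Σ_{k=1}^{K} β^k ≥ (29−15)/(15−4) = 1.2727 at β = 5/7.
At K = 2 the sum is 1.2245 < 1.2727; at K = 3 it is 1.5889 ≥ 1.2727.
So the minimum punishment length is K = 3.

3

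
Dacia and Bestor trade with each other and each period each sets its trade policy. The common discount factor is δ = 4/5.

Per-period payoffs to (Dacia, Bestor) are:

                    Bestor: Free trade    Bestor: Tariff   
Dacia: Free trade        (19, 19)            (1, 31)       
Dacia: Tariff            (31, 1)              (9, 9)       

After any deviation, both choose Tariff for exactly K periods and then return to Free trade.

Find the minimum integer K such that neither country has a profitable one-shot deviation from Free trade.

2

No profitable deviation requires (19−9)(δ+…+δ^K) ≥ 31−19, i.e. δ+…+δ^K ≥ 6/5 ≈ 1.2000.
With δ = 4/5, the partial sums are K=1: 0.8000, K=2: 1.4400.
K = 2 is the first length at which the sum reaches 1.2000.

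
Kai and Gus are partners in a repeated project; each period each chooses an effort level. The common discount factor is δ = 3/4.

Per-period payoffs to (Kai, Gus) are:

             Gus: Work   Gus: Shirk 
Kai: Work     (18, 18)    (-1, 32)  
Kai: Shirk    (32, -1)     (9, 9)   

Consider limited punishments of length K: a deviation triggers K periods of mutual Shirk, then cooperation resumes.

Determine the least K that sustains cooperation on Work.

3

IC: δ(1−δ^K)/(1−δ) ≥ (32−18)/(18−9) = 14/9.
With δ = 3/4: need 1 − δ^K ≥ 14/9·(1−3/4)/(3/4), i.e. δ^K ≤ 0.4815.
Since (3/4)^2 = 0.5625 and (3/4)^3 = 0.4219, the smallest such K is 3.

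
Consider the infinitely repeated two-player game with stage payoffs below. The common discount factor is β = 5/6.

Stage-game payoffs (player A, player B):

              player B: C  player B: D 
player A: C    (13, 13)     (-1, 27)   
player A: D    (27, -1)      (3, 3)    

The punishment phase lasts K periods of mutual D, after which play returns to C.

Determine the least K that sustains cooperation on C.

2

IC: β(1−β^K)/(1−β) ≥ (27−13)/(13−3) = 7/5.
With β = 5/6: need 1 − β^K ≥ 7/5·(1−5/6)/(5/6), i.e. β^K ≤ 0.7200.
Since (5/6)^1 = 0.8333 and (5/6)^2 = 0.6944, the smallest such K is 2.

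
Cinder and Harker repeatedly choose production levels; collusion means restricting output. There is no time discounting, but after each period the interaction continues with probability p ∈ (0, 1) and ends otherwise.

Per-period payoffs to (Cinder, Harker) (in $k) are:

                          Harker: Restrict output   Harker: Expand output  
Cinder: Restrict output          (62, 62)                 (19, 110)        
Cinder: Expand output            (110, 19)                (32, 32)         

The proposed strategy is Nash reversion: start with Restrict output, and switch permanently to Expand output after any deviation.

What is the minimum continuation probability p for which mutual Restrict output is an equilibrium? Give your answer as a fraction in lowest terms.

8/13

With no time discounting, the continuation probability p plays the role of the discount factor.
Grim-trigger IC: 62/(1−p) ≥ 110 + 32p/(1−p) ⇒ p ≥ (110−62)/(110−32) = 8/13.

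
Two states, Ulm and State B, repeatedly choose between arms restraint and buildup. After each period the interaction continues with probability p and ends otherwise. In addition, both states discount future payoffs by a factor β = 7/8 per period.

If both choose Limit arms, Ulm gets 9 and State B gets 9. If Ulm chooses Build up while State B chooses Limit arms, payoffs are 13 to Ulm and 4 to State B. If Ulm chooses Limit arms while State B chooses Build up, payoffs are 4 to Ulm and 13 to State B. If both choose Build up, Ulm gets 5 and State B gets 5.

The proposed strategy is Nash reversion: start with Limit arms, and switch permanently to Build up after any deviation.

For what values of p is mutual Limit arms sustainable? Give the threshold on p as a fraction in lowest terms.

4/7

With continuation probability p and discount β, the effective per-period discount factor is βp.
Grim-trigger IC: βp ≥ (13−9)/(13−5) = 1/2.
So p ≥ (1/2)/(7/8) = 4/7.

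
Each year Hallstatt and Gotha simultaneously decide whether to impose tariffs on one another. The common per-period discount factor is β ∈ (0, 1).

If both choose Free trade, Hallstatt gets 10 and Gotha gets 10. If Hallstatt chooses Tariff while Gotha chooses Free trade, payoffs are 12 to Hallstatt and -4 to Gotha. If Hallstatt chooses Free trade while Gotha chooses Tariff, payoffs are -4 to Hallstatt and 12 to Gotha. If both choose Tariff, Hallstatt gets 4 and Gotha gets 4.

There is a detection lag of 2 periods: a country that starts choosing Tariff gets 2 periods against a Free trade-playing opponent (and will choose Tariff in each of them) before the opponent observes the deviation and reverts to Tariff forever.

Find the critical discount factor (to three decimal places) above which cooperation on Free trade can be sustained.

0.500

The best deviation is to choose Tariff for all 2 undetected periods, earning 12 each, then 4 forever once detected.
Deviation value: 12(1−β^2)/(1−β) + 4β^2/(1−β); cooperation value: 10/(1−β).
IC: 10 ≥ 12(1−β^2) + 4β^2 = 12 − 8β^2.
So β^2 ≥ 2/8 = 1/4, giving β ≥ (1/4)^(1/2) ≈ 0.500.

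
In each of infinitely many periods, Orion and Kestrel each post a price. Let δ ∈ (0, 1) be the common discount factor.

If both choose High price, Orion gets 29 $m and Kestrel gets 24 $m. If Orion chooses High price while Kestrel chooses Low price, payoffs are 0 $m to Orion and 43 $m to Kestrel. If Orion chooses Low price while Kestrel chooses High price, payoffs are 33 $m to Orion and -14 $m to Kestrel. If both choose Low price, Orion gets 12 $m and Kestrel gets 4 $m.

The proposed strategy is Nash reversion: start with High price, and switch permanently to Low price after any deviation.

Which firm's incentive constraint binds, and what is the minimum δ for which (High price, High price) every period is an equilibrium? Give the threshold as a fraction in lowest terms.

Kestrel; δ ≥ 19/39

Orion: cooperation gives 29 each period; deviation gives 33 once then 12 forever.
  29/(1−δ) ≥ 33 + 12δ/(1−δ) ⇒ δ ≥ 4/21.
Kestrel: cooperation gives 24 each period; deviation gives 43 once then 4 forever.
  δ ≥ 19/39.
Both must hold, so the binding constraint is Kestrel's: δ ≥ 19/39.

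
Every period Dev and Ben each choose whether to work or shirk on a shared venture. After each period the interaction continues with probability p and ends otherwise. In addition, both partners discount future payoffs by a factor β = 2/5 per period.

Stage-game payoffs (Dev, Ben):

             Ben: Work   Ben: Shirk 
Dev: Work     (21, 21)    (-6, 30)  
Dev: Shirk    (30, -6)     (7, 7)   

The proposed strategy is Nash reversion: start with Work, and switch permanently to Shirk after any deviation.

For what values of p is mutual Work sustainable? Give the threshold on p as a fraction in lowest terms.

45/46

Expected continuation weight on next period's payoff is β·p = 2/5·p, which plays the role of the discount factor.
Cooperation requires 2/5·p ≥ (30−21)/(30−7) = 9/23, hence p ≥ 45/46.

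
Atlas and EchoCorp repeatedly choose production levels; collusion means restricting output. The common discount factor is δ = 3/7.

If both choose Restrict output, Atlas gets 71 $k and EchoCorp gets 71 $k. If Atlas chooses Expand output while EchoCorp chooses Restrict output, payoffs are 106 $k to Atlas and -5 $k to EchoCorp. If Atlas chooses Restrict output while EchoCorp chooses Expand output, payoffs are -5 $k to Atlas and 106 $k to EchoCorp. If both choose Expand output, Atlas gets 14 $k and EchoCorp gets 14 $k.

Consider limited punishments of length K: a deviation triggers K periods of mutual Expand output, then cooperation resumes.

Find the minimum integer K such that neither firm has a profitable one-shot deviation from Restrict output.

3

IC: δ(1−δ^K)/(1−δ) ≥ (106−71)/(71−14) = 35/57.
With δ = 3/7: need 1 − δ^K ≥ 35/57·(1−3/7)/(3/7), i.e. δ^K ≤ 0.1813.
Since (3/7)^2 = 0.1837 and (3/7)^3 = 0.0787, the smallest such K is 3.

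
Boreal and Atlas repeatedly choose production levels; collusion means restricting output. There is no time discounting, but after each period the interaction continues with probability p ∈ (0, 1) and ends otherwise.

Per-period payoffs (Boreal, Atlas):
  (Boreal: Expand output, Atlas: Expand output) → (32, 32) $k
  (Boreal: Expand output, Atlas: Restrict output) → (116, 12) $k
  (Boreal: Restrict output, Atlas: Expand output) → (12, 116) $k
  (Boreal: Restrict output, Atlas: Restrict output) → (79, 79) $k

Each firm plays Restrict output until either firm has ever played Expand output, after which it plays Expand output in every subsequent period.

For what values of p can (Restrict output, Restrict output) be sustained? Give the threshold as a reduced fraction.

37/84

With no time discounting, the continuation probability p plays the role of the discount factor.
Grim-trigger IC: 79/(1−p) ≥ 116 + 32p/(1−p) ⇒ p ≥ (116−79)/(116−32) = 37/84.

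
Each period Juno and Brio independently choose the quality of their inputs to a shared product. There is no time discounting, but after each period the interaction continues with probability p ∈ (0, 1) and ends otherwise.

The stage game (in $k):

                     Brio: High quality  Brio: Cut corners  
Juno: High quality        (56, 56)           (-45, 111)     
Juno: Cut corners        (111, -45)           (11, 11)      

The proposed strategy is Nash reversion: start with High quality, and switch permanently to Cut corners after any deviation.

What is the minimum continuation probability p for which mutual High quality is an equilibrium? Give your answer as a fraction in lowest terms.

Expected cooperation value is 56 + p·56 + p²·56 + … = 56/(1−p); deviation gives 111 + p·11/(1−p).
56 ≥ 111(1−p) + 11p ⇒ 100p ≥ 55 ⇒ p ≥ 55/100 = 11/20.

11/20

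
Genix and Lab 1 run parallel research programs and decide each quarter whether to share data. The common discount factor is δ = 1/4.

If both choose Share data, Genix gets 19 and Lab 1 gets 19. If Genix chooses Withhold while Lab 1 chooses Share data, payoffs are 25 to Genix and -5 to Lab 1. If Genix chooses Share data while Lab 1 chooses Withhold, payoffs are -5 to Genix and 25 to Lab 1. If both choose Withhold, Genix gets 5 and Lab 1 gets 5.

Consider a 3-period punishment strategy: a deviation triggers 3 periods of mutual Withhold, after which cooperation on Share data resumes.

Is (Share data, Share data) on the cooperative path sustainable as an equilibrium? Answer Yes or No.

No

A one-shot deviation gives 25 now, then 5 for 3 periods, then back to 19.
Gain from deviating: (25−19) today; loss: (19−5) in each of the next 3 periods.
No-deviation condition: (19−5)(δ+…+δ^3) ≥ 25−19, i.e. δ+…+δ^3 ≥ 3/7.
At δ = 1/4: δ+…+δ^3 = 0.3281 < 0.4286.
So cooperation is not sustainable.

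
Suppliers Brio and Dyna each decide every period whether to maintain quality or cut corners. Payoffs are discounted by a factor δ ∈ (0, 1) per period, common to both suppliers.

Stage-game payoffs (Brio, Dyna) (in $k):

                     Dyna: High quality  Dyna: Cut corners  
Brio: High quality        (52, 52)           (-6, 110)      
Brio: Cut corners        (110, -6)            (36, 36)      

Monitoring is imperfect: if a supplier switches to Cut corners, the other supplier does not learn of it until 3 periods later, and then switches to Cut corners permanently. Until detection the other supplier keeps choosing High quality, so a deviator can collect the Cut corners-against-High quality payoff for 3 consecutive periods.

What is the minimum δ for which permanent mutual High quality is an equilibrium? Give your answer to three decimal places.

0.922

Deviating for the 3 undetected periods gains 110−52 = 58 per period over cooperation, then loses 52−36 = 16 per period forever once punishment starts.
Gain: 58(1 + δ + … + δ^2); loss: 16·δ^3/(1−δ).
No profitable deviation ⇔ 58(1−δ^3) ≤ 16·δ^3, i.e. δ^3 ≥ 58/(58+16) = 29/37.
Hence δ ≥ (29/37)^(1/3) ≈ 0.922.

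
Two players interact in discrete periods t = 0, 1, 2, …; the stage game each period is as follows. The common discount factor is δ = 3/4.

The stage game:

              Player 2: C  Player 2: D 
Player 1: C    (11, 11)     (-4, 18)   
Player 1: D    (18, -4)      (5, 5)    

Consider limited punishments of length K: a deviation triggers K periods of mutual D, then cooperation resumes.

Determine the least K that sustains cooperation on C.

2

Need Σ_{k=1}^{K} δ^k ≥ (18−11)/(11−5) = 1.1667 at δ = 3/4.
At K = 1 the sum is 0.7500 < 1.1667; at K = 2 it is 1.3125 ≥ 1.1667.
So the minimum punishment length is K = 2.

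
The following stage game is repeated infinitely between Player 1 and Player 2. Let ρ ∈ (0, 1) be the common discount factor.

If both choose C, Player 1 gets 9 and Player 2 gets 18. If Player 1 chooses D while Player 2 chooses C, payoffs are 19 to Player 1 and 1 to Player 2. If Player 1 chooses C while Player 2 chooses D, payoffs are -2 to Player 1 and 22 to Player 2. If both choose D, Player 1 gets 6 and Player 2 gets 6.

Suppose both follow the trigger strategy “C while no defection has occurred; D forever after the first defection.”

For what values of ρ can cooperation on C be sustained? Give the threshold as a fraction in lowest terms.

For Player 1: deviation gain 19−9 = 10, per-period punishment loss 9−6 = 3. IC gives ρ ≥ 10/13.
For Player 2: gain 4, loss 12 per period, so ρ ≥ 4/16 = 1/4.
The tighter constraint is Player 1's, so cooperation needs ρ ≥ 10/13.

10/13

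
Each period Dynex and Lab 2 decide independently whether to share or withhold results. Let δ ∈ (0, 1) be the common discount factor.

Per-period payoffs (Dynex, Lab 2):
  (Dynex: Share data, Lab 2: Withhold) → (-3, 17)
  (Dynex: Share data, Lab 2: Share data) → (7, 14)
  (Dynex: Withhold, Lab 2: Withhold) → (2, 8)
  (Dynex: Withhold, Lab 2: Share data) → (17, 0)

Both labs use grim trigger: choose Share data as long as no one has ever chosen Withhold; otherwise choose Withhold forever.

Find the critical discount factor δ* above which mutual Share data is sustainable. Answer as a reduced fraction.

2/3

Dynex: cooperation gives 7 each period; deviation gives 17 once then 2 forever.
  7/(1−δ) ≥ 17 + 2δ/(1−δ) ⇒ δ ≥ 10/15 = 2/3.
Lab 2: cooperation gives 14 each period; deviation gives 17 once then 8 forever.
  δ ≥ 3/9 = 1/3.
Both must hold, so the binding constraint is Dynex's: δ ≥ 2/3.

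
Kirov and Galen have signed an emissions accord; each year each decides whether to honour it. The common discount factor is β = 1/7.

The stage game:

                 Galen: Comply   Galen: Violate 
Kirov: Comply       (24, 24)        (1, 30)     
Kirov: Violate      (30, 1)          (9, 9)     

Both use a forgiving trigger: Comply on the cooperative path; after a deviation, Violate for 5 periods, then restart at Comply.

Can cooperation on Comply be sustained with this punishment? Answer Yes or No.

A one-shot deviation gives 30 now, then 9 for 5 periods, then back to 24.
Gain from deviating: (30−24) today; loss: (24−9) in each of the next 5 periods.
No-deviation condition: (24−9)(β+…+β^5) ≥ 30−24, i.e. β+…+β^5 ≥ 2/5.
At β = 1/7: β+…+β^5 = 0.1667 < 0.4000.
So cooperation is not sustainable.

No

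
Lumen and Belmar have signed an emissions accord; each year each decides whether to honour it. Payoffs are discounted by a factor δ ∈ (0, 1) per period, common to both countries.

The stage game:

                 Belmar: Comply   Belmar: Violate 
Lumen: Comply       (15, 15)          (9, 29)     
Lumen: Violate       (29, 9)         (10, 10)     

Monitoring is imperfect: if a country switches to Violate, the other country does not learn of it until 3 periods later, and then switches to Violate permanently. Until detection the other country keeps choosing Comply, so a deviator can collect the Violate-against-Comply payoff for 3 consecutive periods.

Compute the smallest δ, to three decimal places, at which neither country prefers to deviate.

The best deviation is to choose Violate for all 3 undetected periods, earning 29 each, then 10 forever once detected.
Deviation value: 29(1−δ^3)/(1−δ) + 10δ^3/(1−δ); cooperation value: 15/(1−δ).
IC: 15 ≥ 29(1−δ^3) + 10δ^3 = 29 − 19δ^3.
So δ^3 ≥ 14/19, giving δ ≥ (14/19)^(1/3) ≈ 0.903.

0.903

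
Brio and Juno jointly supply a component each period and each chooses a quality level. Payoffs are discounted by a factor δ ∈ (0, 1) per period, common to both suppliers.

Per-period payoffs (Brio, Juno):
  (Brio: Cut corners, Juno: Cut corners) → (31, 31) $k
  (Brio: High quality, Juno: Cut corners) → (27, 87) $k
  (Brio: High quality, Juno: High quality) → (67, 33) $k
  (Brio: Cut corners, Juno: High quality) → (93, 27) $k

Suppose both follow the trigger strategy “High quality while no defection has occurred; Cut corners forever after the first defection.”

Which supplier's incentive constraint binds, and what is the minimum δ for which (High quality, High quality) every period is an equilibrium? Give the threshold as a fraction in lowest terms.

Juno; δ ≥ 27/28

Brio: cooperation gives 67 each period; deviation gives 93 once then 31 forever.
  67/(1−δ) ≥ 93 + 31δ/(1−δ) ⇒ δ ≥ 26/62 = 13/31.
Juno: cooperation gives 33 each period; deviation gives 87 once then 31 forever.
  δ ≥ 54/56 = 27/28.
Both must hold, so the binding constraint is Juno's: δ ≥ 27/28.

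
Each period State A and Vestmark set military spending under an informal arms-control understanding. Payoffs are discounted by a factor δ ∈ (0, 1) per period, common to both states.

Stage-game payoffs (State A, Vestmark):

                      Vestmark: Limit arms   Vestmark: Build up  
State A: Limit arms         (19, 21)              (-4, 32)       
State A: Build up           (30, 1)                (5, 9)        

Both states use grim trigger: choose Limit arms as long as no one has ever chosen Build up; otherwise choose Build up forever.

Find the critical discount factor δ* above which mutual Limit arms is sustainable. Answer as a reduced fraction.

11/23

For State A: deviation gain 30−19 = 11, per-period punishment loss 19−5 = 14. IC gives δ ≥ 11/25.
For Vestmark: gain 11, loss 12 per period, so δ ≥ 11/23.
The tighter constraint is Vestmark's, so cooperation needs δ ≥ 11/23.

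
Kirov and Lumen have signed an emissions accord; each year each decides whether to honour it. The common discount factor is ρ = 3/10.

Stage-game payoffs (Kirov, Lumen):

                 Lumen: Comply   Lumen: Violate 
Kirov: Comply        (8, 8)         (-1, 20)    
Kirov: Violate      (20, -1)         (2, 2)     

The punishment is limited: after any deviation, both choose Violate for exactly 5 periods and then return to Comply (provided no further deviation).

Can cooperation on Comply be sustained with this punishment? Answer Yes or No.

No

Comparing payoff streams over the 6 periods until play realigns: cooperate → 8(1+ρ+…+ρ^5); deviate → 20 + 2(ρ+…+ρ^5).
Cooperation is sustained iff (8−2)(ρ+…+ρ^5) ≥ 20−8.
ρ+…+ρ^5 = 3/10·(1−(3/10)^5)/(1−3/10) = 0.4275, and (20−8)/(8−2) = 2.0000.
0.4275 < 2.0000, so cooperation is not sustainable.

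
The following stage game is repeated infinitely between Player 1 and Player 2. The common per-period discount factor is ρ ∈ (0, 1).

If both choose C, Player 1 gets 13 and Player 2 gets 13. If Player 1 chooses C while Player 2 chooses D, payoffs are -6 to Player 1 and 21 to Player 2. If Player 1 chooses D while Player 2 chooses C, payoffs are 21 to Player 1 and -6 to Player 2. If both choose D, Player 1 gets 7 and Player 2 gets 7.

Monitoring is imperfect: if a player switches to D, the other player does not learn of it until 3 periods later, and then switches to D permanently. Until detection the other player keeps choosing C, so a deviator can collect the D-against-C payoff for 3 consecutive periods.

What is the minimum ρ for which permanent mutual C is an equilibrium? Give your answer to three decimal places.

The best deviation is to choose D for all 3 undetected periods, earning 21 each, then 7 forever once detected.
Deviation value: 21(1−ρ^3)/(1−ρ) + 7ρ^3/(1−ρ); cooperation value: 13/(1−ρ).
IC: 13 ≥ 21(1−ρ^3) + 7ρ^3 = 21 − 14ρ^3.
So ρ^3 ≥ 8/14 = 4/7, giving ρ ≥ (4/7)^(1/3) ≈ 0.830.

0.830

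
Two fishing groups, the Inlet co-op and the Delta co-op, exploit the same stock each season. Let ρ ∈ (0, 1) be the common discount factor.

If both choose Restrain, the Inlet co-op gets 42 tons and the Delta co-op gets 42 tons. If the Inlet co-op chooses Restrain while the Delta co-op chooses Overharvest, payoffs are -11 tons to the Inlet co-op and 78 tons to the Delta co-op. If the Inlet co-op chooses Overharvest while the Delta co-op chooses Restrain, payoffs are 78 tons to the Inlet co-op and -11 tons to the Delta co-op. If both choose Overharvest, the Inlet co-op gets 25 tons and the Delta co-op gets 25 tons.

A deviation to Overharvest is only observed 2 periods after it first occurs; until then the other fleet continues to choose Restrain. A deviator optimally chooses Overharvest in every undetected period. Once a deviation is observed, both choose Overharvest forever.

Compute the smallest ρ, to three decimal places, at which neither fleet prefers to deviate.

The best deviation is to choose Overharvest for all 2 undetected periods, earning 78 each, then 25 forever once detected.
Deviation value: 78(1−ρ^2)/(1−ρ) + 25ρ^2/(1−ρ); cooperation value: 42/(1−ρ).
IC: 42 ≥ 78(1−ρ^2) + 25ρ^2 = 78 − 53ρ^2.
So ρ^2 ≥ 36/53, giving ρ ≥ (36/53)^(1/2) ≈ 0.824.

0.824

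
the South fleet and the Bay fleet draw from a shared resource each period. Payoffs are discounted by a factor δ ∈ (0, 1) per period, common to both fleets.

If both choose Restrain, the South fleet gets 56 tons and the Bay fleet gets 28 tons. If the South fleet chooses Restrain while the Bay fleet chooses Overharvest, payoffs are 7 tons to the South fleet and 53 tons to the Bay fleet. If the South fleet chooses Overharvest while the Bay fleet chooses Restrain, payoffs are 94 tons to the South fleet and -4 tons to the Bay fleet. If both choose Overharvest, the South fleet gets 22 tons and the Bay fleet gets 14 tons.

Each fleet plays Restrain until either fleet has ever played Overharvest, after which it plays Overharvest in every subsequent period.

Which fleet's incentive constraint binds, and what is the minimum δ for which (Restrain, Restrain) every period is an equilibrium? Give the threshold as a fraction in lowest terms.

For the South fleet: deviation gain 94−56 = 38, per-period punishment loss 56−22 = 34. IC gives δ ≥ 38/72 = 19/36.
For the Bay fleet: gain 25, loss 14 per period, so δ ≥ 25/39.
The tighter constraint is the Bay fleet's, so cooperation needs δ ≥ 25/39.

the Bay fleet; δ ≥ 25/39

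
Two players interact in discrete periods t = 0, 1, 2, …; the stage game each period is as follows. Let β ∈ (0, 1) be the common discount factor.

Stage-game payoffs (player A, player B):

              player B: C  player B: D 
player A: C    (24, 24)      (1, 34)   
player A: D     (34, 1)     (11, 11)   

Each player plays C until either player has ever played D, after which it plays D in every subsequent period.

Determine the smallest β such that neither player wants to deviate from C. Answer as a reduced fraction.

Under grim trigger the critical discount factor is (T−C)/(T−P) with T = 34, C = 24, P = 11.
β* = (34−24)/(34−11) = 10/23.

10/23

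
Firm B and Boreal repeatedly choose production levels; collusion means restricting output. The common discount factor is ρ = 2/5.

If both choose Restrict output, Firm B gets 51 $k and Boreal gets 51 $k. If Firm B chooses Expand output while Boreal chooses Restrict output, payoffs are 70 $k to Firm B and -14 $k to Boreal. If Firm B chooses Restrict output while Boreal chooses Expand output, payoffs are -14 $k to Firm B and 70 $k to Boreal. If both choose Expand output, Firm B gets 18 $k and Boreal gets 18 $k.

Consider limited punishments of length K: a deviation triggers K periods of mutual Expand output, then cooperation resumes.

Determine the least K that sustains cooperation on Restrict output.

No profitable deviation requires (51−18)(ρ+…+ρ^K) ≥ 70−51, i.e. ρ+…+ρ^K ≥ 19/33 ≈ 0.5758.
With ρ = 2/5, the partial sums are K=1: 0.4000, K=2: 0.5600, K=3: 0.6240.
K = 3 is the first length at which the sum reaches 0.5758.

3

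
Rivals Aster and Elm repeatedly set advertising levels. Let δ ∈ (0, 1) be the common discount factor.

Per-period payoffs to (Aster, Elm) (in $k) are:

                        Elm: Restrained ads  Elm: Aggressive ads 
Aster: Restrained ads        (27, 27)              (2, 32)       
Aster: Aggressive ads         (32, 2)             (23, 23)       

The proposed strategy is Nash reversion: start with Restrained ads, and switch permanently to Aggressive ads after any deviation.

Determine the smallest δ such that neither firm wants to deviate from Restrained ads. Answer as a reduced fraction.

5/9

27/(1−δ) ≥ 32 + 23δ/(1−δ)
27 ≥ 32 − 9δ
δ ≥ 5/9.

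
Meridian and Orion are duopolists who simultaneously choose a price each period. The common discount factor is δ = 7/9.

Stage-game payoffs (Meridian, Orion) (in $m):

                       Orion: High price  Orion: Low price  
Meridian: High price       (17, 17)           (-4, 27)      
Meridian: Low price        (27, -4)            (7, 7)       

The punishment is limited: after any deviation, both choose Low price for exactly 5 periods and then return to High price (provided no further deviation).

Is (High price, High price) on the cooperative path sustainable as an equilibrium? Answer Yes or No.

Yes

A one-shot deviation gives 27 now, then 7 for 5 periods, then back to 17.
Gain from deviating: (27−17) today; loss: (17−7) in each of the next 5 periods.
No-deviation condition: (17−7)(δ+…+δ^5) ≥ 27−17, i.e. δ+…+δ^5 ≥ 1.
At δ = 7/9: δ+…+δ^5 = 2.5038 ≥ 1.0000.
So cooperation is sustainable.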